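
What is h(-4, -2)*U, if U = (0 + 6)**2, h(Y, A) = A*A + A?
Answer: 72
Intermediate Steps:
h(Y, A) = A + A**2 (h(Y, A) = A**2 + A = A + A**2)
U = 36 (U = 6**2 = 36)
h(-4, -2)*U = -2*(1 - 2)*36 = -2*(-1)*36 = 2*36 = 72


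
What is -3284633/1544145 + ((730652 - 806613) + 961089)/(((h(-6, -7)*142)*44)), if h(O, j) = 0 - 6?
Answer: -20693059687/803984830 ≈ -25.738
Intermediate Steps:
h(O, j) = -6
-3284633/1544145 + ((730652 - 806613) + 961089)/(((h(-6, -7)*142)*44)) = -3284633/1544145 + ((730652 - 806613) + 961089)/((-6*142*44)) = -3284633*1/1544145 + (-75961 + 961089)/((-852*44)) = -3284633/1544145 + 885128/(-37488) = -3284633/1544145 + 885128*(-1/37488) = -3284633/1544145 - 110641/4686 = -20693059687/803984830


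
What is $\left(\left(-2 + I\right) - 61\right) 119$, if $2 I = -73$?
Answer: $- \frac{23681}{2} \approx -11841.0$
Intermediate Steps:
$I = - \frac{73}{2}$ ($I = \frac{1}{2} \left(-73\right) = - \frac{73}{2} \approx -36.5$)
$\left(\left(-2 + I\right) - 61\right) 119 = \left(\left(-2 - \frac{73}{2}\right) - 61\right) 119 = \left(- \frac{77}{2} - 61\right) 119 = \left(- \frac{199}{2}\right) 119 = - \frac{23681}{2}$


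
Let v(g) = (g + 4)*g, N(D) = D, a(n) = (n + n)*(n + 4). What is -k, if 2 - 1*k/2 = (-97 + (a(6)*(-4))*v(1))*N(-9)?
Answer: 44942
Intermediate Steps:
a(n) = 2*n*(4 + n) (a(n) = (2*n)*(4 + n) = 2*n*(4 + n))
v(g) = g*(4 + g) (v(g) = (4 + g)*g = g*(4 + g))
k = -44942 (k = 4 - 2*(-97 + ((2*6*(4 + 6))*(-4))*(1*(4 + 1)))*(-9) = 4 - 2*(-97 + ((2*6*10)*(-4))*(1*5))*(-9) = 4 - 2*(-97 + (120*(-4))*5)*(-9) = 4 - 2*(-97 - 480*5)*(-9) = 4 - 2*(-97 - 2400)*(-9) = 4 - (-4994)*(-9) = 4 - 2*22473 = 4 - 44946 = -44942)
-k = -1*(-44942) = 44942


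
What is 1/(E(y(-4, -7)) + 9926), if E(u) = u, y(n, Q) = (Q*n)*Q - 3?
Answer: 1/9727 ≈ 0.00010281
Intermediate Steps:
y(n, Q) = -3 + n*Q² (y(n, Q) = n*Q² - 3 = -3 + n*Q²)
1/(E(y(-4, -7)) + 9926) = 1/((-3 - 4*(-7)²) + 9926) = 1/((-3 - 4*49) + 9926) = 1/((-3 - 196) + 9926) = 1/(-199 + 9926) = 1/9727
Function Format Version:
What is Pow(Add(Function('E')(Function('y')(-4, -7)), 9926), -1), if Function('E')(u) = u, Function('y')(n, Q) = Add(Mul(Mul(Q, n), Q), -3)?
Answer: Rational(1, 9727) ≈ 0.00010281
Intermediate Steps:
Function('y')(n, Q) = Add(-3, Mul(n, Pow(Q, 2))) (Function('y')(n, Q) = Add(Mul(n, Pow(Q, 2)), -3) = Add(-3, Mul(n, Pow(Q, 2))))
Pow(Add(Function('E')(Function('y')(-4, -7)), 9926), -1) = Pow(Add(Add(-3, Mul(-4, Pow(-7, 2))), 9926), -1) = Pow(Add(Add(-3, Mul(-4, 49)), 9926), -1) = Pow(Add(Add(-3, -196), 9926), -1) = Pow(Add(-199, 9926), -1) = Pow(9727, -1) = Rational(1, 9727)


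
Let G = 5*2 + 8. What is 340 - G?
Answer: 322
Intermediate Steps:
G = 18 (G = 10 + 8 = 18)
340 - G = 340 - 1*18 = 340 - 18 = 322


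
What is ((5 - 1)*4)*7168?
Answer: 114688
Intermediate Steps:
((5 - 1)*4)*7168 = (4*4)*7168 = 16*7168 = 114688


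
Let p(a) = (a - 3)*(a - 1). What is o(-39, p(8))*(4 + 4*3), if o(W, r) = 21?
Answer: 336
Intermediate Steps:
p(a) = (-1 + a)*(-3 + a) (p(a) = (-3 + a)*(-1 + a) = (-1 + a)*(-3 + a))
o(-39, p(8))*(4 + 4*3) = 21*(4 + 4*3) = 21*(4 + 12) = 21*16 = 336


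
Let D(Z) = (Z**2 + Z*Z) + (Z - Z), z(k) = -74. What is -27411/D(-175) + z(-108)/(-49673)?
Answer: -1357054103/3042471250 ≈ -0.44604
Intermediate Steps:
D(Z) = 2*Z**2 (D(Z) = (Z**2 + Z**2) + 0 = 2*Z**2 + 0 = 2*Z**2)
-27411/D(-175) + z(-108)/(-49673) = -27411/(2*(-175)**2) - 74/(-49673) = -27411/(2*30625) - 74*(-1/49673) = -27411/61250 + 74/49673 = -1357054103/3042471250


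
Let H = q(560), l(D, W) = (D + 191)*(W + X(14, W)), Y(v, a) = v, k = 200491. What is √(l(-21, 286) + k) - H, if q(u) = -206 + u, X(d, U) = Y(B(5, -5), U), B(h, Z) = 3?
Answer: -354 + √249621 ≈ 145.62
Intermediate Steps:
X(d, U) = 3
l(D, W) = (3 + W)*(191 + D) (l(D, W) = (D + 191)*(W + 3) = (191 + D)*(3 + W) = (3 + W)*(191 + D))
H = 354 (H = -206 + 560 = 354)
√(l(-21, 286) + k) - H = √((573 + 3*(-21) + 191*286 - 21*286) + 200491) - 1*354 = √((573 - 63 + 54626 - 6006) + 200491) - 354 = √(49130 + 200491) - 354 = √249621 - 354 = -354 + √249621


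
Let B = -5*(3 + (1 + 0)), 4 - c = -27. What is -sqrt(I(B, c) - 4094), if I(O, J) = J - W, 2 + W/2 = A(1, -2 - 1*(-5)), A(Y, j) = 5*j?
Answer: -I*sqrt(4089) ≈ -63.945*I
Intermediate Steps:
c = 31 (c = 4 - 1*(-27) = 4 + 27 = 31)
W = 26 (W = -4 + 2*(5*(-2 - 1*(-5))) = -4 + 2*(5*(-2 + 5)) = -4 + 2*(5*3) = -4 + 2*15 = -4 + 30 = 26)
B = -20 (B = -5*(3 + 1) = -5*4 = -20)
I(O, J) = -26 + J (I(O, J) = J - 1*26 = J - 26 = -26 + J)
-sqrt(I(B, c) - 4094) = -sqrt((-26 + 31) - 4094) = -sqrt(5 - 4094) = -sqrt(-4089) = -I*sqrt(4089)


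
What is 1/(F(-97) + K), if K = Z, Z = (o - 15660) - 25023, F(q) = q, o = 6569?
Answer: -1/34211 ≈ -2.9230e-5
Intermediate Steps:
Z = -34114 (Z = (6569 - 15660) - 25023 = -9091 - 25023 = -34114)
K = -34114
1/(F(-97) + K) = 1/(-97 - 34114) = 1/(-34211) = -1/34211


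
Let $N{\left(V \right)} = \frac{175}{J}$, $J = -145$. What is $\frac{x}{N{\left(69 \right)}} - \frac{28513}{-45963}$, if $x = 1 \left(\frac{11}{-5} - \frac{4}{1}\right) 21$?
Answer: $\frac{124675036}{1149075} \approx 108.5$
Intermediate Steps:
$N{\left(V \right)} = - \frac{35}{29}$ ($N{\left(V \right)} = \frac{175}{-145} = 175 \left(- \frac{1}{145}\right) = - \frac{35}{29}$)
$x = - \frac{651}{5}$ ($x = 1 \left(11 \left(- \frac{1}{5}\right) - 4\right) 21 = 1 \left(- \frac{11}{5} - 4\right) 21 = 1 \left(- \frac{31}{5}\right) 21 = \left(- \frac{31}{5}\right) 21 = - \frac{651}{5} \approx -130.2$)
$\frac{x}{N{\left(69 \right)}} - \frac{28513}{-45963} = - \frac{651}{5 \left(- \frac{35}{29}\right)} - \frac{28513}{-45963} = \left(- \frac{651}{5}\right) \left(- \frac{29}{35}\right) - - \frac{28513}{45963} = \frac{2697}{25} + \frac{28513}{45963} = \frac{124675036}{1149075}$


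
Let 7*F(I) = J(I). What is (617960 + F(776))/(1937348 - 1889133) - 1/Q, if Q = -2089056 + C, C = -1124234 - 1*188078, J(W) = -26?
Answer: 14713277486897/1147978706840 ≈ 12.817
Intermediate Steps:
F(I) = -26/7 (F(I) = (⅐)*(-26) = -26/7)
C = -1312312 (C = -1124234 - 188078 = -1312312)
Q = -3401368 (Q = -2089056 - 1312312 = -3401368)
(617960 + F(776))/(1937348 - 1889133) - 1/Q = (617960 - 26/7)/(1937348 - 1889133) - 1/(-3401368) = (4325694/7)/48215 - 1*(-1/3401368) = (4325694/7)*(1/48215) + 1/3401368 = 4325694/337505 + 1/3401368 = 14713277486897/1147978706840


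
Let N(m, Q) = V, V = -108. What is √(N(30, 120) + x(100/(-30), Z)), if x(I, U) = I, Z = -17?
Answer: I*√1002/3 ≈ 10.551*I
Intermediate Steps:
N(m, Q) = -108
√(N(30, 120) + x(100/(-30), Z)) = √(-108 + 100/(-30)) = √(-108 + 100*(-1/30)) = √(-108 - 10/3) = √(-334/3) = I*√1002/3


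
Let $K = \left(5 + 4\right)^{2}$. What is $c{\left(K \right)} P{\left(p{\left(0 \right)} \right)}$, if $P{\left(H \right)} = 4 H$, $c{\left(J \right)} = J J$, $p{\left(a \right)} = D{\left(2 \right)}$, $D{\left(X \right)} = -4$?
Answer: $-104976$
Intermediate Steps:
$p{\left(a \right)} = -4$
$K = 81$ ($K = 9^{2} = 81$)
$c{\left(J \right)} = J^{2}$
$c{\left(K \right)} P{\left(p{\left(0 \right)} \right)} = 81^{2} \cdot 4 \left(-4\right) = 6561 \left(-16\right) = -104976$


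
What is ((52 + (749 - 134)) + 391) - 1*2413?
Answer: -1355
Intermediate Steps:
((52 + (749 - 134)) + 391) - 1*2413 = ((52 + 615) + 391) - 2413 = (667 + 391) - 2413 = 1058 - 2413 = -1355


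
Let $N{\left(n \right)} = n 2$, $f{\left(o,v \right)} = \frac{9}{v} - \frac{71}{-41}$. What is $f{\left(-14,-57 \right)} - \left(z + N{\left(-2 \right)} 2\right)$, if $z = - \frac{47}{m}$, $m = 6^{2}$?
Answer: $\frac{305101}{28044} \approx 10.879$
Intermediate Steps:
$f{\left(o,v \right)} = \frac{71}{41} + \frac{9}{v}$ ($f{\left(o,v \right)} = \frac{9}{v} - - \frac{71}{41} = \frac{9}{v} + \frac{71}{41} = \frac{71}{41} + \frac{9}{v}$)
$m = 36$
$N{\left(n \right)} = 2 n$
$z = - \frac{47}{36} \approx -1.3056$
$f{\left(-14,-57 \right)} - \left(z + N{\left(-2 \right)} 2\right) = \left(\frac{71}{41} + \frac{9}{-57}\right) - \left(- \frac{47}{36} + 2 \left(-2\right) 2\right) = \left(\frac{71}{41} + 9 \left(- \frac{1}{57}\right)\right) - \left(- \frac{47}{36} - 8\right) = \left(\frac{71}{41} - \frac{3}{19}\right) - \left(- \frac{47}{36} - 8\right) = \frac{1226}{779} - - \frac{335}{36} = \frac{1226}{779} + \frac{335}{36} = \frac{305101}{28044}$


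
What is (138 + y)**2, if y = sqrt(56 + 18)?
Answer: (138 + sqrt(74))**2 ≈ 21492.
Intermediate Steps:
y = sqrt(74) ≈ 8.6023
(138 + y)**2 = (138 + sqrt(74))**2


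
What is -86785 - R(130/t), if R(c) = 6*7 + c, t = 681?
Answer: -59129317/681 ≈ -86827.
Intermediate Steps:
R(c) = 42 + c
-86785 - R(130/t) = -86785 - (42 + 130/681) = -86785 - 1*28732/681 = -86785 - 28732/681 = -59129317/681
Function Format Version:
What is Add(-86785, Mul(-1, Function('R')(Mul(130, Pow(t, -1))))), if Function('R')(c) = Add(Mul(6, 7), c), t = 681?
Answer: Rational(-59129317, 681) ≈ -86827.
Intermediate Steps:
Function('R')(c) = Add(42, c)
Add(-86785, Mul(-1, Function('R')(Mul(130, Pow(t, -1))))) = Add(-86785, Mul(-1, Add(42, Mul(130, Pow(681, -1))))) = Add(-86785, Mul(-1, Add(42, Mul(130, Rational(1, 681))))) = Add(-86785, Mul(-1, Add(42, Rational(130, 681)))) = Add(-86785, Mul(-1, Rational(28732, 681))) = Add(-86785, Rational(-28732, 681)) = Rational(-59129317, 681)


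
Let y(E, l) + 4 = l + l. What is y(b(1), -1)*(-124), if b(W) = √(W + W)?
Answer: 744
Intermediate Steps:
b(W) = √2*√W (b(W) = √(2*W) = √2*√W)
y(E, l) = -4 + 2*l (y(E, l) = -4 + (l + l) = -4 + 2*l)
y(b(1), -1)*(-124) = (-4 + 2*(-1))*(-124) = (-4 - 2)*(-124) = -6*(-124) = 744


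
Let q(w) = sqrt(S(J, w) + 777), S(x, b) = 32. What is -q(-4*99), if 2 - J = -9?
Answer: -sqrt(809) ≈ -28.443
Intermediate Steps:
J = 11 (J = 2 - 1*(-9) = 2 + 9 = 11)
q(w) = sqrt(809) (q(w) = sqrt(32 + 777) = sqrt(809))
-q(-4*99) = -sqrt(809)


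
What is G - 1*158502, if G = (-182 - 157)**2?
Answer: -43581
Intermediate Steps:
G = 114921 (G = (-339)**2 = 114921)
G - 1*158502 = 114921 - 1*158502 = 114921 - 158502 = -43581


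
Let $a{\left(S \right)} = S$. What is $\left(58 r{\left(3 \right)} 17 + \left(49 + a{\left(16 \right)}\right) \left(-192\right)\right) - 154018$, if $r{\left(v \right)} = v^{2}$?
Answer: $-157624$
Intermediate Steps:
$\left(58 r{\left(3 \right)} 17 + \left(49 + a{\left(16 \right)}\right) \left(-192\right)\right) - 154018 = \left(58 \cdot 3^{2} \cdot 17 + \left(49 + 16\right) \left(-192\right)\right) - 154018 = \left(58 \cdot 9 \cdot 17 + 65 \left(-192\right)\right) - 154018 = \left(522 \cdot 17 - 12480\right) - 154018 = \left(8874 - 12480\right) - 154018 = -3606 - 154018 = -157624$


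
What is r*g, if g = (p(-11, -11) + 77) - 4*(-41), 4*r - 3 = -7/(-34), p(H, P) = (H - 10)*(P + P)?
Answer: 76627/136 ≈ 563.43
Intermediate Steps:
p(H, P) = 2*P*(-10 + H) (p(H, P) = (-10 + H)*(2*P) = 2*P*(-10 + H))
r = 109/136 (r = ¾ + (-7/(-34))/4 = ¾ + (-7*(-1/34))/4 = ¾ + (¼)*(7/34) = ¾ + 7/136 = 109/136 ≈ 0.80147)
g = 703 (g = (2*(-11)*(-10 - 11) + 77) - 4*(-41) = (2*(-11)*(-21) + 77) + 164 = (462 + 77) + 164 = 539 + 164 = 703)
r*g = (109/136)*703 = 76627/136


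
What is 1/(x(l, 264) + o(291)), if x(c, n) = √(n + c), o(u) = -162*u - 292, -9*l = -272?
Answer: -213453/10124928278 - 3*√662/10124928278 ≈ -2.1090e-5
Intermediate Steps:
l = 272/9 (l = -⅑*(-272) = 272/9 ≈ 30.222)
o(u) = -292 - 162*u
x(c, n) = √(c + n)
1/(x(l, 264) + o(291)) = 1/(√(272/9 + 264) + (-292 - 162*291)) = 1/(√(2648/9) + (-292 - 47142)) = 1/(2*√662/3 - 47434) = 1/(-47434 + 2*√662/3)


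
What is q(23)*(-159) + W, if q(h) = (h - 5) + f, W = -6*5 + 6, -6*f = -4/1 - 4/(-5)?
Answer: -14854/5 ≈ -2970.8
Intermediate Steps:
f = 8/15 (f = -(-4/1 - 4/(-5))/6 = -(-4*1 - 4*(-1/5))/6 = -(-4 + 4/5)/6 = -1/6*(-16/5) = 8/15 ≈ 0.53333)
W = -24 (W = -30 + 6 = -24)
q(h) = -67/15 + h (q(h) = (h - 5) + 8/15 = (-5 + h) + 8/15 = -67/15 + h)
q(23)*(-159) + W = (-67/15 + 23)*(-159) - 24 = (278/15)*(-159) - 24 = -14734/5 - 24 = -14854/5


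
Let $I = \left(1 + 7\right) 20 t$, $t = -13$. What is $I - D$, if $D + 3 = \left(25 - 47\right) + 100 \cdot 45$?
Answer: $-6555$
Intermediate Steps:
$I = -2080$ ($I = \left(1 + 7\right) 20 \left(-13\right) = 8 \cdot 20 \left(-13\right) = 160 \left(-13\right) = -2080$)
$D = 4475$ ($D = -3 + \left(\left(25 - 47\right) + 100 \cdot 45\right) = -3 + \left(\left(25 - 47\right) + 4500\right) = -3 + \left(-22 + 4500\right) = -3 + 4478 = 4475$)
$I - D = -2080 - 4475 = -6555$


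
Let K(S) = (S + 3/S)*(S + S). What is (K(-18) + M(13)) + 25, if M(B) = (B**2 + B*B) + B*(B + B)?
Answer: 1355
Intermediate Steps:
K(S) = 2*S*(S + 3/S) (K(S) = (S + 3/S)*(2*S) = 2*S*(S + 3/S))
M(B) = 4*B**2 (M(B) = (B**2 + B**2) + B*(2*B) = 2*B**2 + 2*B**2 = 4*B**2)
(K(-18) + M(13)) + 25 = ((6 + 2*(-18)**2) + 4*13**2) + 25 = ((6 + 2*324) + 4*169) + 25 = ((6 + 648) + 676) + 25 = (654 + 676) + 25 = 1330 + 25 = 1355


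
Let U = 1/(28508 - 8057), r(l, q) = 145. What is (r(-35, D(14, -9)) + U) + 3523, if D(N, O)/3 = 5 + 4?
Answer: 75014269/20451 ≈ 3668.0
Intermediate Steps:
D(N, O) = 27 (D(N, O) = 3*(5 + 4) = 3*9 = 27)
U = 1/20451 ≈ 4.8897e-5
(r(-35, D(14, -9)) + U) + 3523 = (145 + 1/20451) + 3523 = 2965396/20451 + 3523 = 75014269/20451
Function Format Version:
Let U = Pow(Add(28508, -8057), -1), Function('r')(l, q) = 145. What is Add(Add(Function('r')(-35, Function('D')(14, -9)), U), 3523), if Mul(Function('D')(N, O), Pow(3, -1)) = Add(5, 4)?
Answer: Rational(75014269, 20451) ≈ 3668.0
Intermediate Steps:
Function('D')(N, O) = 27 (Function('D')(N, O) = Mul(3, Add(5, 4)) = Mul(3, 9) = 27)
U = Rational(1, 20451) (U = Pow(20451, -1) = Rational(1, 20451) ≈ 4.8897e-5)
Add(Add(Function('r')(-35, Function('D')(14, -9)), U), 3523) = Add(Add(145, Rational(1, 20451)), 3523) = Add(Rational(2965396, 20451), 3523) = Rational(75014269, 20451)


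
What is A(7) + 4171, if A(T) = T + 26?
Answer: 4204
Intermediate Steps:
A(T) = 26 + T
A(7) + 4171 = (26 + 7) + 4171 = 33 + 4171 = 4204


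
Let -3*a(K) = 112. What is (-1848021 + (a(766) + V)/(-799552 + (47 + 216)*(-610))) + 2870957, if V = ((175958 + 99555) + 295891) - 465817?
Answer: 2946000124807/2879946 ≈ 1.0229e+6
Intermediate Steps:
a(K) = -112/3 (a(K) = -⅓*112 = -112/3)
V = 105587 (V = (275513 + 295891) - 465817 = 571404 - 465817 = 105587)
(-1848021 + (a(766) + V)/(-799552 + (47 + 216)*(-610))) + 2870957 = (-1848021 + (-112/3 + 105587)/(-799552 + (47 + 216)*(-610))) + 2870957 = (-1848021 + 316649/(3*(-799552 + 263*(-610)))) + 2870957 = (-1848021 + 316649/(3*(-799552 - 160430))) + 2870957 = (-1848021 + (316649/3)/(-959982)) + 2870957 = (-1848021 + (316649/3)*(-1/959982)) + 2870957 = (-1848021 - 316649/2879946) + 2870957 = -5322201003515/2879946 + 2870957 = 2946000124807/2879946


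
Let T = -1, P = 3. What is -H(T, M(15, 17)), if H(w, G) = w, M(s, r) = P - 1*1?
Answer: 1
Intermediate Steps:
M(s, r) = 2 (M(s, r) = 3 - 1*1 = 3 - 1 = 2)
-H(T, M(15, 17)) = -1*(-1) = 1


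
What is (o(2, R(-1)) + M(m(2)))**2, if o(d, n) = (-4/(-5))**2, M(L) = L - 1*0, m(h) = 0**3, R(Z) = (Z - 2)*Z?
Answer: 256/625 ≈ 0.40960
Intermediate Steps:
R(Z) = Z*(-2 + Z) (R(Z) = (-2 + Z)*Z = Z*(-2 + Z))
m(h) = 0
M(L) = L (M(L) = L + 0 = L)
o(d, n) = 16/25 (o(d, n) = (-4*(-1/5))**2 = (4/5)**2 = 16/25)
(o(2, R(-1)) + M(m(2)))**2 = (16/25 + 0)**2 = (16/25)**2 = 256/625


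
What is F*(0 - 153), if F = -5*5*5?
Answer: 19125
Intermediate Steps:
F = -125 (F = -25*5 = -125)
F*(0 - 153) = -125*(0 - 153) = -125*(-153) = 19125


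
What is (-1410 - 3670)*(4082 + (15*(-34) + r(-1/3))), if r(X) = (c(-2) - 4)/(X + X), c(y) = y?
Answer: -18191480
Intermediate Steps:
r(X) = -3/X (r(X) = (-2 - 4)/(X + X) = -6*1/(2*X) = -3/X)
(-1410 - 3670)*(4082 + (15*(-34) + r(-1/3))) = (-1410 - 3670)*(4082 + (15*(-34) - 3/((-1/3)))) = -5080*(4082 + (-510 - 3/((-1*⅓)))) = -5080*(4082 + (-510 - 3/(-⅓))) = -5080*(4082 + (-510 - 3*(-3))) = -5080*(4082 + (-510 + 9)) = -5080*(4082 - 501) = -5080*3581 = -18191480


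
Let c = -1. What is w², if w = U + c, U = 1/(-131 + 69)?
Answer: 3969/3844 ≈ 1.0325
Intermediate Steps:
U = -1/62 (U = 1/(-62) = -1/62 ≈ -0.016129)
w = -63/62 (w = -1/62 - 1 = -63/62 ≈ -1.0161)
w² = (-63/62)² = 3969/3844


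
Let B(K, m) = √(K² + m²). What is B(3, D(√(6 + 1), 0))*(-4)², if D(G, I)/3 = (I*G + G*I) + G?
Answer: 96*√2 ≈ 135.76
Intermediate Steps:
D(G, I) = 3*G + 6*G*I (D(G, I) = 3*((I*G + G*I) + G) = 3*((G*I + G*I) + G) = 3*(2*G*I + G) = 3*(G + 2*G*I) = 3*G + 6*G*I)
B(3, D(√(6 + 1), 0))*(-4)² = √(3² + (3*√(6 + 1)*(1 + 2*0))²)*(-4)² = √(9 + (3*√7*(1 + 0))²)*16 = √(9 + (3*√7*1)²)*16 = √(9 + (3*√7)²)*16 = √(9 + 63)*16 = √72*16 = (6*√2)*16 = 96*√2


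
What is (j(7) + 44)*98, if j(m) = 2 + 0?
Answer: 4508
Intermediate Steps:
j(m) = 2
(j(7) + 44)*98 = (2 + 44)*98 = 46*98 = 4508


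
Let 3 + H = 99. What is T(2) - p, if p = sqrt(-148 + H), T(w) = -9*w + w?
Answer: -16 - 2*I*sqrt(13) ≈ -16.0 - 7.2111*I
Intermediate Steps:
H = 96 (H = -3 + 99 = 96)
T(w) = -8*w
p = 2*I*sqrt(13) (p = sqrt(-148 + 96) = sqrt(-52) = 2*I*sqrt(13) ≈ 7.2111*I)
T(2) - p = -8*2 - 2*I*sqrt(13) = -16 - 2*I*sqrt(13)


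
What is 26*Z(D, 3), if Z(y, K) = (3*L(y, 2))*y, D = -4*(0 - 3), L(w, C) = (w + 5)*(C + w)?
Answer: 222768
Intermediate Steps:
L(w, C) = (5 + w)*(C + w)
D = 12 (D = -4*(-3) = 12)
Z(y, K) = y*(30 + 3*y**2 + 21*y) (Z(y, K) = (3*(y**2 + 5*2 + 5*y + 2*y))*y = (3*(y**2 + 10 + 5*y + 2*y))*y = (3*(10 + y**2 + 7*y))*y = (30 + 3*y**2 + 21*y)*y = y*(30 + 3*y**2 + 21*y))
26*Z(D, 3) = 26*(3*12*(10 + 12**2 + 7*12)) = 26*(3*12*(10 + 144 + 84)) = 26*(3*12*238) = 26*8568 = 222768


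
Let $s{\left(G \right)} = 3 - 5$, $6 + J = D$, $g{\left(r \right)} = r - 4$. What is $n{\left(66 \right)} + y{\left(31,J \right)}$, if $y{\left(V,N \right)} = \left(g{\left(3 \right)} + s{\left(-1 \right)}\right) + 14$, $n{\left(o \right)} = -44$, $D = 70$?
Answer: $-33$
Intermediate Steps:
$g{\left(r \right)} = -4 + r$
$J = 64$ ($J = -6 + 70 = 64$)
$s{\left(G \right)} = -2$ ($s{\left(G \right)} = 3 - 5 = -2$)
$y{\left(V,N \right)} = 11$ ($y{\left(V,N \right)} = \left(\left(-4 + 3\right) - 2\right) + 14 = \left(-1 - 2\right) + 14 = -3 + 14 = 11$)
$n{\left(66 \right)} + y{\left(31,J \right)} = -44 + 11 = -33$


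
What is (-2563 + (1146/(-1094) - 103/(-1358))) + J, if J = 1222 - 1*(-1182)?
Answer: -118831127/742826 ≈ -159.97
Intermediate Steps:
J = 2404 (J = 1222 + 1182 = 2404)
(-2563 + (1146/(-1094) - 103/(-1358))) + J = (-2563 + (1146/(-1094) - 103/(-1358))) + 2404 = (-2563 + (1146*(-1/1094) - 103*(-1/1358))) + 2404 = (-2563 + (-573/547 + 103/1358)) + 2404 = (-2563 - 721793/742826) + 2404 = -1904584831/742826 + 2404 = -118831127/742826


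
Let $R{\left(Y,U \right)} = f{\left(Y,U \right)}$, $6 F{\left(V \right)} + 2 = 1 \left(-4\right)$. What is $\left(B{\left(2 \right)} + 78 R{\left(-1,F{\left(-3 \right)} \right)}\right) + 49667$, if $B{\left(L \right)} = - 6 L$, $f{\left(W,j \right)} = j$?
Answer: $49577$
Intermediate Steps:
$F{\left(V \right)} = -1$ ($F{\left(V \right)} = - \frac{1}{3} + \frac{1 \left(-4\right)}{6} = - \frac{1}{3} + \frac{1}{6} \left(-4\right) = - \frac{1}{3} - \frac{2}{3} = -1$)
$R{\left(Y,U \right)} = U$
$\left(B{\left(2 \right)} + 78 R{\left(-1,F{\left(-3 \right)} \right)}\right) + 49667 = \left(\left(-6\right) 2 + 78 \left(-1\right)\right) + 49667 = \left(-12 - 78\right) + 49667 = -90 + 49667 = 49577$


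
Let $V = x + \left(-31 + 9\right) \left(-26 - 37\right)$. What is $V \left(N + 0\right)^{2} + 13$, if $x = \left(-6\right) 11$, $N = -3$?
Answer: $11893$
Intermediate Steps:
$x = -66$
$V = 1320$ ($V = -66 + \left(-31 + 9\right) \left(-26 - 37\right) = -66 - -1386 = -66 + 1386 = 1320$)
$V \left(N + 0\right)^{2} + 13 = 1320 \left(-3 + 0\right)^{2} + 13 = 1320 \left(-3\right)^{2} + 13 = 1320 \cdot 9 + 13 = 11880 + 13 = 11893$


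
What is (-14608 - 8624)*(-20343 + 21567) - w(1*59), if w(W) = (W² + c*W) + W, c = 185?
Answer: -28450423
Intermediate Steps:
w(W) = W² + 186*W (w(W) = (W² + 185*W) + W = W² + 186*W)
(-14608 - 8624)*(-20343 + 21567) - w(1*59) = (-14608 - 8624)*(-20343 + 21567) - 1*59*(186 + 1*59) = -23232*1224 - 59*(186 + 59) = -28435968 - 59*245 = -28435968 - 1*14455 = -28435968 - 14455 = -28450423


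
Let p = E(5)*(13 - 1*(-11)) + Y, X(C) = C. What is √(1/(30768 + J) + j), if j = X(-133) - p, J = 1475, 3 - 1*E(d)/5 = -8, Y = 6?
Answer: 2*I*√379198122062/32243 ≈ 38.197*I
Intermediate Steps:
E(d) = 55 (E(d) = 15 - 5*(-8) = 15 + 40 = 55)
p = 1326 (p = 55*(13 - 1*(-11)) + 6 = 55*(13 + 11) + 6 = 55*24 + 6 = 1320 + 6 = 1326)
j = -1459 (j = -133 - 1*1326 = -133 - 1326 = -1459)
√(1/(30768 + J) + j) = √(1/(30768 + 1475) - 1459) = √(1/32243 - 1459) = √(-47042536/32243) = 2*I*√379198122062/32243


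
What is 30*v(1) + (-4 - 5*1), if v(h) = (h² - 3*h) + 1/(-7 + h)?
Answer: -74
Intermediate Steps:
v(h) = h² + 1/(-7 + h) - 3*h
30*v(1) + (-4 - 5*1) = 30*((1 + 1³ - 10*1² + 21*1)/(-7 + 1)) + (-4 - 5*1) = 30*((1 + 1 - 10*1 + 21)/(-6)) + (-4 - 5) = 30*(-(1 + 1 - 10 + 21)/6) - 9 = 30*(-⅙*13) - 9 = 30*(-13/6) - 9 = -65 - 9 = -74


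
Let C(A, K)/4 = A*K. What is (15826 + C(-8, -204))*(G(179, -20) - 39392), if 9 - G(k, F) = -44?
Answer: -879384006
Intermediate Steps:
C(A, K) = 4*A*K (C(A, K) = 4*(A*K) = 4*A*K)
G(k, F) = 53 (G(k, F) = 9 - 1*(-44) = 9 + 44 = 53)
(15826 + C(-8, -204))*(G(179, -20) - 39392) = (15826 + 4*(-8)*(-204))*(53 - 39392) = (15826 + 6528)*(-39339) = 22354*(-39339) = -879384006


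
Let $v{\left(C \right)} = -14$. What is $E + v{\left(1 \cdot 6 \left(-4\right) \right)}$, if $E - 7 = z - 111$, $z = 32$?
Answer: $-86$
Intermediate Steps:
$E = -72$ ($E = 7 + \left(32 - 111\right) = 7 - 79 = -72$)
$E + v{\left(1 \cdot 6 \left(-4\right) \right)} = -72 - 14 = -86$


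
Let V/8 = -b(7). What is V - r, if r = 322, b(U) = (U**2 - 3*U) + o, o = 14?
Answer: -658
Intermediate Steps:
b(U) = 14 + U**2 - 3*U (b(U) = (U**2 - 3*U) + 14 = 14 + U**2 - 3*U)
V = -336 (V = 8*(-(14 + 7**2 - 3*7)) = 8*(-(14 + 49 - 21)) = 8*(-1*42) = 8*(-42) = -336)
V - r = -336 - 1*322 = -336 - 322 = -658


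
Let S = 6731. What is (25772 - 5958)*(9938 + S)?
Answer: 330279566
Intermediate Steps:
(25772 - 5958)*(9938 + S) = (25772 - 5958)*(9938 + 6731) = 19814*16669 = 330279566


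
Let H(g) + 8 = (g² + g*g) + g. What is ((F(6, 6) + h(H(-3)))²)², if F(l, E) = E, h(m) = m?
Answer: 28561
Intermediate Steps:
H(g) = -8 + g + 2*g² (H(g) = -8 + ((g² + g*g) + g) = -8 + ((g² + g²) + g) = -8 + (2*g² + g) = -8 + (g + 2*g²) = -8 + g + 2*g²)
((F(6, 6) + h(H(-3)))²)² = ((6 + (-8 - 3 + 2*(-3)²))²)² = ((6 + (-8 - 3 + 2*9))²)² = ((6 + (-8 - 3 + 18))²)² = ((6 + 7)²)² = (13²)² = 169² = 28561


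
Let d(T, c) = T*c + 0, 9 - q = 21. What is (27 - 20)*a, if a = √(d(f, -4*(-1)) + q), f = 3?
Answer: 0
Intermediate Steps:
q = -12 (q = 9 - 1*21 = 9 - 21 = -12)
d(T, c) = T*c
a = 0 (a = √(3*(-4*(-1)) - 12) = √(3*4 - 12) = √(12 - 12) = √0 = 0)
(27 - 20)*a = (27 - 20)*0 = 7*0 = 0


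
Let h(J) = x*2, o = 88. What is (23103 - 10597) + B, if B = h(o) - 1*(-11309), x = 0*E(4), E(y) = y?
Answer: 23815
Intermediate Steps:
x = 0 (x = 0*4 = 0)
h(J) = 0 (h(J) = 0*2 = 0)
B = 11309 (B = 0 - 1*(-11309) = 0 + 11309 = 11309)
(23103 - 10597) + B = (23103 - 10597) + 11309 = 12506 + 11309 = 23815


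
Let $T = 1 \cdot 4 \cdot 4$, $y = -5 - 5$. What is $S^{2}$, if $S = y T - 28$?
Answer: $35344$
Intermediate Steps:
$y = -10$ ($y = -5 - 5 = -10$)
$T = 16$ ($T = 4 \cdot 4 = 16$)
$S = -188$ ($S = \left(-10\right) 16 - 28 = -160 - 28 = -188$)
$S^{2} = \left(-188\right)^{2} = 35344$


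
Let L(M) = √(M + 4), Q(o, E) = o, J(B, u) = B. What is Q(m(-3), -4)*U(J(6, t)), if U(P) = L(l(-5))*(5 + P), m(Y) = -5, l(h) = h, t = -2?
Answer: -55*I ≈ -55.0*I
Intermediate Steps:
L(M) = √(4 + M)
U(P) = I*(5 + P) (U(P) = √(4 - 5)*(5 + P) = √(-1)*(5 + P) = I*(5 + P))
Q(m(-3), -4)*U(J(6, t)) = -5*I*(5 + 6) = -5*I*11 = -55*I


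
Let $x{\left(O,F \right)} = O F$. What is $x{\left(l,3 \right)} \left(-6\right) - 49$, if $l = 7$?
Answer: $-175$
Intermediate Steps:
$x{\left(O,F \right)} = F O$
$x{\left(l,3 \right)} \left(-6\right) - 49 = 3 \cdot 7 \left(-6\right) - 49 = 21 \left(-6\right) - 49 = -126 - 49 = -175$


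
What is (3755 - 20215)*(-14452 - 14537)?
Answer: 477158940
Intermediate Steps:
(3755 - 20215)*(-14452 - 14537) = -16460*(-28989) = 477158940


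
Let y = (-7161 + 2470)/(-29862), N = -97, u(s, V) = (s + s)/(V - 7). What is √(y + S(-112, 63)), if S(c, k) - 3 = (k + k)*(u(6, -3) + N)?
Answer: I*√30641250665130/49770 ≈ 111.22*I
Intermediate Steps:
u(s, V) = 2*s/(-7 + V) (u(s, V) = (2*s)/(-7 + V) = 2*s/(-7 + V))
S(c, k) = 3 - 982*k/5 (S(c, k) = 3 + (k + k)*(2*6/(-7 - 3) - 97) = 3 + (2*k)*(2*6/(-10) - 97) = 3 + (2*k)*(2*6*(-⅒) - 97) = 3 + (2*k)*(-6/5 - 97) = 3 + (2*k)*(-491/5) = 3 - 982*k/5)
y = 4691/29862 (y = -4691*(-1/29862) = 4691/29862 ≈ 0.15709)
√(y + S(-112, 63)) = √(4691/29862 + (3 - 982/5*63)) = √(4691/29862 + (3 - 61866/5)) = √(4691/29862 - 61851/5) = √(-1846971107/149310) = I*√30641250665130/49770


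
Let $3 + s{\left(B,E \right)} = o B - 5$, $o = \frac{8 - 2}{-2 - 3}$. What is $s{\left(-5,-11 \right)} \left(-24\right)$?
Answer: $48$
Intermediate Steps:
$o = - \frac{6}{5}$ ($o = \frac{6}{-5} = 6 \left(- \frac{1}{5}\right) = - \frac{6}{5} \approx -1.2$)
$s{\left(B,E \right)} = -8 - \frac{6 B}{5}$ ($s{\left(B,E \right)} = -3 - \left(5 + \frac{6 B}{5}\right) = -8 - \frac{6 B}{5}$)
$s{\left(-5,-11 \right)} \left(-24\right) = \left(-8 - -6\right) \left(-24\right) = \left(-8 + 6\right) \left(-24\right) = \left(-2\right) \left(-24\right) = 48$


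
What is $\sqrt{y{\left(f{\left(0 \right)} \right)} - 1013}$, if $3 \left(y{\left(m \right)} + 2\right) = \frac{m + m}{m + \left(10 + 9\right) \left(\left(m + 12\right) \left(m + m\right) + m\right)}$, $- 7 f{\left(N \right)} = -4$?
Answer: $\frac{i \sqrt{27720705558}}{5226} \approx 31.859 i$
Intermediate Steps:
$f{\left(N \right)} = \frac{4}{7}$ ($f{\left(N \right)} = \left(- \frac{1}{7}\right) \left(-4\right) = \frac{4}{7}$)
$y{\left(m \right)} = -2 + \frac{2 m}{3 \left(20 m + 38 m \left(12 + m\right)\right)}$ ($y{\left(m \right)} = -2 + \frac{\left(m + m\right) \frac{1}{m + \left(10 + 9\right) \left(\left(m + 12\right) \left(m + m\right) + m\right)}}{3} = -2 + \frac{2 m \frac{1}{m + 19 \left(\left(12 + m\right) 2 m + m\right)}}{3} = -2 + \frac{2 m \frac{1}{m + 19 \left(2 m \left(12 + m\right) + m\right)}}{3} = -2 + \frac{2 m \frac{1}{m + 19 \left(m + 2 m \left(12 + m\right)\right)}}{3} = -2 + \frac{2 m \frac{1}{m + \left(19 m + 38 m \left(12 + m\right)\right)}}{3} = -2 + \frac{2 m \frac{1}{20 m + 38 m \left(12 + m\right)}}{3} = -2 + \frac{2 m}{3 \left(20 m + 38 m \left(12 + m\right)\right)}$)
$\sqrt{y{\left(f{\left(0 \right)} \right)} - 1013} = \sqrt{\frac{-1427 - \frac{456}{7}}{3 \left(238 + 19 \cdot \frac{4}{7}\right)} - 1013} = \sqrt{\frac{-1427 - \frac{456}{7}}{3 \left(238 + \frac{76}{7}\right)} - 1013} = \sqrt{\frac{1}{3} \frac{1}{\frac{1742}{7}} \left(- \frac{10445}{7}\right) - 1013} = \sqrt{\frac{1}{3} \cdot \frac{7}{1742} \left(- \frac{10445}{7}\right) - 1013} = \sqrt{- \frac{10445}{5226} - 1013} = \sqrt{- \frac{5304383}{5226}} = \frac{i \sqrt{27720705558}}{5226}$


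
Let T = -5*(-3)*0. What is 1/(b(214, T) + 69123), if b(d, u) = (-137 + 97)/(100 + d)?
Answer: 157/10852291 ≈ 1.4467e-5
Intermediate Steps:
T = 0 (T = 15*0 = 0)
b(d, u) = -40/(100 + d)
1/(b(214, T) + 69123) = 1/(-40/(100 + 214) + 69123) = 1/(-40/314 + 69123) = 1/(-40*1/314 + 69123) = 1/(-20/157 + 69123) = 1/(10852291/157) = 157/10852291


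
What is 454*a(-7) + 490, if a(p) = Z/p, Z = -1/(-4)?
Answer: 6633/14 ≈ 473.79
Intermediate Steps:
Z = ¼ (Z = -¼*(-1) = ¼ ≈ 0.25000)
a(p) = 1/(4*p)
454*a(-7) + 490 = 454*((¼)/(-7)) + 490 = 454*((¼)*(-⅐)) + 490 = 454*(-1/28) + 490 = -227/14 + 490 = 6633/14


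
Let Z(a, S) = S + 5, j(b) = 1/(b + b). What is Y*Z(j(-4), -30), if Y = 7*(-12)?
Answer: 2100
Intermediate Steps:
j(b) = 1/(2*b)
Z(a, S) = 5 + S
Y = -84
Y*Z(j(-4), -30) = -84*(5 - 30) = -84*(-25) = 2100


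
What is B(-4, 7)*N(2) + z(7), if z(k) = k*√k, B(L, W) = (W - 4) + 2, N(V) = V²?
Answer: 20 + 7*√7 ≈ 38.520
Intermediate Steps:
B(L, W) = -2 + W (B(L, W) = (-4 + W) + 2 = -2 + W)
z(k) = k^(3/2)
B(-4, 7)*N(2) + z(7) = (-2 + 7)*2² + 7^(3/2) = 5*4 + 7*√7 = 20 + 7*√7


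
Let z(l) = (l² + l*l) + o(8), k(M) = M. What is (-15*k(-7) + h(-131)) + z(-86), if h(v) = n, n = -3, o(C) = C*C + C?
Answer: 14966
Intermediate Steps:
o(C) = C + C² (o(C) = C² + C = C + C²)
h(v) = -3
z(l) = 72 + 2*l² (z(l) = (l² + l*l) + 8*(1 + 8) = (l² + l²) + 8*9 = 2*l² + 72 = 72 + 2*l²)
(-15*k(-7) + h(-131)) + z(-86) = (-15*(-7) - 3) + (72 + 2*(-86)²) = (105 - 3) + (72 + 2*7396) = 102 + (72 + 14792) = 102 + 14864 = 14966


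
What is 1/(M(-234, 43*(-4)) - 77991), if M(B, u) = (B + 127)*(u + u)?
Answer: -1/41183 ≈ -2.4282e-5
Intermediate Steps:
M(B, u) = 2*u*(127 + B) (M(B, u) = (127 + B)*(2*u) = 2*u*(127 + B))
1/(M(-234, 43*(-4)) - 77991) = 1/(2*(43*(-4))*(127 - 234) - 77991) = 1/(2*(-172)*(-107) - 77991) = 1/(36808 - 77991) = 1/(-41183) = -1/41183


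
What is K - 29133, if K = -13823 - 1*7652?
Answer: -50608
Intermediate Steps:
K = -21475 (K = -13823 - 7652 = -21475)
K - 29133 = -21475 - 29133 = -50608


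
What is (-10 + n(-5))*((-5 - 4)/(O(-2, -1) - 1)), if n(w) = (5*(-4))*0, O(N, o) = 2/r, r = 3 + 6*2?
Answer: -1350/13 ≈ -103.85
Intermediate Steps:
r = 15 (r = 3 + 12 = 15)
O(N, o) = 2/15
n(w) = 0 (n(w) = -20*0 = 0)
(-10 + n(-5))*((-5 - 4)/(O(-2, -1) - 1)) = (-10 + 0)*((-5 - 4)/(2/15 - 1)) = -(-90)/(-13/15) = -(-90)*(-15)/13 = -10*135/13 = -1350/13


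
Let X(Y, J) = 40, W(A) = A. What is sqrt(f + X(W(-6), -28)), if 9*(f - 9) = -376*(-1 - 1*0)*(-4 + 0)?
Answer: I*sqrt(1063)/3 ≈ 10.868*I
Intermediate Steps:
f = -1423/9 (f = 9 + (-376*(-1 - 1*0)*(-4 + 0))/9 = 9 + (-376*(-1 + 0)*(-4))/9 = 9 + (-(-376)*(-4))/9 = 9 + (-376*4)/9 = 9 + (1/9)*(-1504) = 9 - 1504/9 = -1423/9 ≈ -158.11)
sqrt(f + X(W(-6), -28)) = sqrt(-1423/9 + 40) = sqrt(-1063/9) = I*sqrt(1063)/3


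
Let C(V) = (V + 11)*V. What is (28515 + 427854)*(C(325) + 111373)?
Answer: 100662679437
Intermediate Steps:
C(V) = V*(11 + V) (C(V) = (11 + V)*V = V*(11 + V))
(28515 + 427854)*(C(325) + 111373) = (28515 + 427854)*(325*(11 + 325) + 111373) = 456369*(325*336 + 111373) = 456369*(109200 + 111373) = 456369*220573 = 100662679437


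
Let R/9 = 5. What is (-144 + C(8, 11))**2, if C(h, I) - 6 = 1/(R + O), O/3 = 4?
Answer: 61858225/3249 ≈ 19039.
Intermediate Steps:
R = 45 (R = 9*5 = 45)
O = 12 (O = 3*4 = 12)
C(h, I) = 343/57 (C(h, I) = 6 + 1/(45 + 12) = 6 + 1/57 = 343/57)
(-144 + C(8, 11))**2 = (-144 + 343/57)**2 = (-7865/57)**2 = 61858225/3249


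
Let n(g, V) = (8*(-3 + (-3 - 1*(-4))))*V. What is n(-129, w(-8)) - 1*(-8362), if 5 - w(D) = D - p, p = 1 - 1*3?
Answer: 8186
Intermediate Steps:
p = -2 (p = 1 - 3 = -2)
w(D) = 3 - D (w(D) = 5 - (D - 1*(-2)) = 5 - (D + 2) = 5 - (2 + D) = 5 + (-2 - D) = 3 - D)
n(g, V) = -16*V (n(g, V) = (8*(-3 + (-3 + 4)))*V = (8*(-3 + 1))*V = (8*(-2))*V = -16*V)
n(-129, w(-8)) - 1*(-8362) = -16*(3 - 1*(-8)) - 1*(-8362) = -16*(3 + 8) + 8362 = -16*11 + 8362 = -176 + 8362 = 8186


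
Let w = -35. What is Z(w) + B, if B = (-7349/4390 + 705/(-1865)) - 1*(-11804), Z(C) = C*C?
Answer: 21331236463/1637470 ≈ 13027.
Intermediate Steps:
Z(C) = C²
B = 19325335713/1637470 (B = (-7349*1/4390 + 705*(-1/1865)) + 11804 = (-7349/4390 - 141/373) + 11804 = -3360167/1637470 + 11804 = 19325335713/1637470 ≈ 11802.)
Z(w) + B = (-35)² + 19325335713/1637470 = 1225 + 19325335713/1637470 = 21331236463/1637470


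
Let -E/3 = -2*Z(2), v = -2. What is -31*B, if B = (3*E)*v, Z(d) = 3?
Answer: 3348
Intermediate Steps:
E = 18 (E = -(-6)*3 = -3*(-6) = 18)
B = -108 (B = (3*18)*(-2) = 54*(-2) = -108)
-31*B = -31*(-108) = 3348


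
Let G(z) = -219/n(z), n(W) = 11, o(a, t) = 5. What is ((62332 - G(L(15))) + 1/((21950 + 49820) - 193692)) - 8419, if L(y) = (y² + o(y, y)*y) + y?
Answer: 72331689553/1341142 ≈ 53933.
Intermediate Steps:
L(y) = y² + 6*y (L(y) = (y² + 5*y) + y = y² + 6*y)
G(z) = -219/11
((62332 - G(L(15))) + 1/((21950 + 49820) - 193692)) - 8419 = ((62332 - 1*(-219/11)) + 1/((21950 + 49820) - 193692)) - 8419 = ((62332 + 219/11) + 1/(71770 - 193692)) - 8419 = (685871/11 + 1/(-121922)) - 8419 = (685871/11 - 1/121922) - 8419 = 83622764051/1341142 - 8419 = 72331689553/1341142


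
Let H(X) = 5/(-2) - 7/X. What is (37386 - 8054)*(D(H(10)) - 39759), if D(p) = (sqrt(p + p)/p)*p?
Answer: -1166210988 + 117328*I*sqrt(10)/5 ≈ -1.1662e+9 + 74205.0*I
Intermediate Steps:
H(X) = -5/2 - 7/X (H(X) = 5*(-1/2) - 7/X = -5/2 - 7/X)
D(p) = sqrt(2)*sqrt(p) (D(p) = (sqrt(2*p)/p)*p = ((sqrt(2)*sqrt(p))/p)*p = (sqrt(2)/sqrt(p))*p = sqrt(2)*sqrt(p))
(37386 - 8054)*(D(H(10)) - 39759) = (37386 - 8054)*(sqrt(2)*sqrt(-5/2 - 7/10) - 39759) = 29332*(sqrt(2)*sqrt(-5/2 - 7*1/10) - 39759) = 29332*(sqrt(2)*sqrt(-5/2 - 7/10) - 39759) = 29332*(sqrt(2)*sqrt(-16/5) - 39759) = 29332*(sqrt(2)*(4*I*sqrt(5)/5) - 39759) = 29332*(4*I*sqrt(10)/5 - 39759) = 29332*(-39759 + 4*I*sqrt(10)/5) = -1166210988 + 117328*I*sqrt(10)/5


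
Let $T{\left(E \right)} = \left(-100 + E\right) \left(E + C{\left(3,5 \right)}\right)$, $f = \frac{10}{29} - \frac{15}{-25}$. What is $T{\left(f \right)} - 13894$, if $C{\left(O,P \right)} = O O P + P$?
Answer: $- \frac{398220831}{21025} \approx -18940.0$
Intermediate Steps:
$C{\left(O,P \right)} = P + P O^{2}$ ($C{\left(O,P \right)} = O^{2} P + P = P O^{2} + P = P + P O^{2}$)
$f = \frac{137}{145}$ ($f = 10 \cdot \frac{1}{29} - - \frac{3}{5} = \frac{10}{29} + \frac{3}{5} = \frac{137}{145} \approx 0.94483$)
$T{\left(E \right)} = \left(-100 + E\right) \left(50 + E\right)$ ($T{\left(E \right)} = \left(-100 + E\right) \left(E + 5 \left(1 + 3^{2}\right)\right) = \left(-100 + E\right) \left(E + 5 \left(1 + 9\right)\right) = \left(-100 + E\right) \left(E + 5 \cdot 10\right) = \left(-100 + E\right) \left(E + 50\right) = \left(-100 + E\right) \left(50 + E\right)$)
$T{\left(f \right)} - 13894 = \left(-5000 + \left(\frac{137}{145}\right)^{2} - \frac{1370}{29}\right) - 13894 = \left(-5000 + \frac{18769}{21025} - \frac{1370}{29}\right) - 13894 = - \frac{106099481}{21025} - 13894 = - \frac{398220831}{21025}$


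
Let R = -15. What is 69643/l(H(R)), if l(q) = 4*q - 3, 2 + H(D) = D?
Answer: -69643/71 ≈ -980.89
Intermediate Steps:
H(D) = -2 + D
l(q) = -3 + 4*q
69643/l(H(R)) = 69643/(-3 + 4*(-2 - 15)) = 69643/(-3 + 4*(-17)) = 69643/(-3 - 68) = 69643/(-71) = 69643*(-1/71) = -69643/71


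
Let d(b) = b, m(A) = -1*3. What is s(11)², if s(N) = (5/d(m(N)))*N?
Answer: 3025/9 ≈ 336.11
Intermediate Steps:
m(A) = -3
s(N) = -5*N/3 (s(N) = (5/(-3))*N = (5*(-⅓))*N = -5*N/3)
s(11)² = (-5/3*11)² = (-55/3)² = 3025/9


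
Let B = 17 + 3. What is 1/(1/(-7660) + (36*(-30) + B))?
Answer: -7660/8119601 ≈ -0.00094340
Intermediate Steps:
B = 20
1/(1/(-7660) + (36*(-30) + B)) = 1/(1/(-7660) + (36*(-30) + 20)) = 1/(-1/7660 + (-1080 + 20)) = 1/(-1/7660 - 1060) = 1/(-8119601/7660) = -7660/8119601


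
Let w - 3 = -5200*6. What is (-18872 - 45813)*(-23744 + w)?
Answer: 3553858585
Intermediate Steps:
w = -31197 (w = 3 - 5200*6 = 3 - 31200 = -31197)
(-18872 - 45813)*(-23744 + w) = (-18872 - 45813)*(-23744 - 31197) = -64685*(-54941) = 3553858585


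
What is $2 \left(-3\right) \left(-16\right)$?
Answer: $96$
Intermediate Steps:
$2 \left(-3\right) \left(-16\right) = \left(-6\right) \left(-16\right) = 96$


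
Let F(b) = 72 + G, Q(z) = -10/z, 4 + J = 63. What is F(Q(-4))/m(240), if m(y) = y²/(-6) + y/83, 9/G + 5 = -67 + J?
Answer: -25647/3451760 ≈ -0.0074301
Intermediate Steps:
J = 59 (J = -4 + 63 = 59)
G = -9/13 (G = 9/(-5 + (-67 + 59)) = 9/(-5 - 8) = 9/(-13) = 9*(-1/13) = -9/13 ≈ -0.69231)
m(y) = -y²/6 + y/83 (m(y) = y²*(-⅙) + y*(1/83) = -y²/6 + y/83)
F(b) = 927/13 (F(b) = 72 - 9/13 = 927/13)
F(Q(-4))/m(240) = 927/(13*(((1/498)*240*(6 - 83*240)))) = 927/(13*(((1/498)*240*(6 - 19920)))) = 927/(13*(((1/498)*240*(-19914)))) = 927/(13*(-796560/83)) = (927/13)*(-83/796560) = -25647/3451760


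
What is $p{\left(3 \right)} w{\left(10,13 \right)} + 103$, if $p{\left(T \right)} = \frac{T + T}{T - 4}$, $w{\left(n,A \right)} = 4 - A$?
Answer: $157$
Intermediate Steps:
$p{\left(T \right)} = \frac{2 T}{-4 + T}$
$p{\left(3 \right)} w{\left(10,13 \right)} + 103 = 2 \cdot 3 \frac{1}{-4 + 3} \left(4 - 13\right) + 103 = 2 \cdot 3 \frac{1}{-1} \left(4 - 13\right) + 103 = 2 \cdot 3 \left(-1\right) \left(-9\right) + 103 = \left(-6\right) \left(-9\right) + 103 = 54 + 103 = 157$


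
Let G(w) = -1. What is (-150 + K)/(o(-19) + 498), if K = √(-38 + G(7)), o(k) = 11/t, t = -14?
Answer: -2100/6961 + 14*I*√39/6961 ≈ -0.30168 + 0.01256*I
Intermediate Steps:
o(k) = -11/14 (o(k) = 11/(-14) = 11*(-1/14) = -11/14)
K = I*√39 (K = √(-38 - 1) = √(-39) = I*√39 ≈ 6.245*I)
(-150 + K)/(o(-19) + 498) = (-150 + I*√39)/(-11/14 + 498) = (-150 + I*√39)/(6961/14) = (-150 + I*√39)*(14/6961) = -2100/6961 + 14*I*√39/6961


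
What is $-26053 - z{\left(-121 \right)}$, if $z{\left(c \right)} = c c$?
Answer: $-40694$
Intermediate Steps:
$z{\left(c \right)} = c^{2}$
$-26053 - z{\left(-121 \right)} = -26053 - \left(-121\right)^{2} = -26053 - 14641 = -40694$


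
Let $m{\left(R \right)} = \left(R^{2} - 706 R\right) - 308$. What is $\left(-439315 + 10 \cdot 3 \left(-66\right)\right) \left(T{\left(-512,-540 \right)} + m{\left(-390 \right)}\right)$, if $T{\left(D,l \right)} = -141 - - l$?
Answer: $-188190694045$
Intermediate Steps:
$m{\left(R \right)} = -308 + R^{2} - 706 R$
$T{\left(D,l \right)} = -141 + l$
$\left(-439315 + 10 \cdot 3 \left(-66\right)\right) \left(T{\left(-512,-540 \right)} + m{\left(-390 \right)}\right) = \left(-439315 + 10 \cdot 3 \left(-66\right)\right) \left(\left(-141 - 540\right) - \left(-275032 - 152100\right)\right) = \left(-439315 + 30 \left(-66\right)\right) \left(-681 + \left(-308 + 152100 + 275340\right)\right) = \left(-439315 - 1980\right) \left(-681 + 427132\right) = \left(-441295\right) 426451 = -188190694045$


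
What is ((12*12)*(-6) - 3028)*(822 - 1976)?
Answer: 4491368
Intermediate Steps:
((12*12)*(-6) - 3028)*(822 - 1976) = (144*(-6) - 3028)*(-1154) = (-864 - 3028)*(-1154) = -3892*(-1154) = 4491368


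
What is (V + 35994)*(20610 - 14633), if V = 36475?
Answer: 433147213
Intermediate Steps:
(V + 35994)*(20610 - 14633) = (36475 + 35994)*(20610 - 14633) = 72469*5977 = 433147213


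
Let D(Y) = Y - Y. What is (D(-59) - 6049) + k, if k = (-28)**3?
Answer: -28001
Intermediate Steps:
D(Y) = 0
k = -21952
(D(-59) - 6049) + k = (0 - 6049) - 21952 = -6049 - 21952 = -28001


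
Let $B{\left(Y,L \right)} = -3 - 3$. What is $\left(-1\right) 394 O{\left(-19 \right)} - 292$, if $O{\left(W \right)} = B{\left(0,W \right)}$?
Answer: $2072$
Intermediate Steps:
$B{\left(Y,L \right)} = -6$
$O{\left(W \right)} = -6$
$\left(-1\right) 394 O{\left(-19 \right)} - 292 = \left(-1\right) 394 \left(-6\right) - 292 = \left(-394\right) \left(-6\right) - 292 = 2364 - 292 = 2072$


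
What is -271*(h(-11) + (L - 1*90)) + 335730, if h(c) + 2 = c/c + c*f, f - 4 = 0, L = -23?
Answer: 378548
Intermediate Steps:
f = 4 (f = 4 + 0 = 4)
h(c) = -1 + 4*c (h(c) = -2 + (c/c + c*4) = -2 + (1 + 4*c) = -1 + 4*c)
-271*(h(-11) + (L - 1*90)) + 335730 = -271*((-1 + 4*(-11)) + (-23 - 1*90)) + 335730 = -271*((-1 - 44) + (-23 - 90)) + 335730 = -271*(-45 - 113) + 335730 = -271*(-158) + 335730 = 42818 + 335730 = 378548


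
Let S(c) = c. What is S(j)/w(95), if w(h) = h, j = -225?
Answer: -45/19 ≈ -2.3684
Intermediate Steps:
S(j)/w(95) = -225/95 = -225*1/95 = -45/19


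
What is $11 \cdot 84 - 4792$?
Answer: $-3868$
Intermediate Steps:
$11 \cdot 84 - 4792 = 924 - 4792 = -3868$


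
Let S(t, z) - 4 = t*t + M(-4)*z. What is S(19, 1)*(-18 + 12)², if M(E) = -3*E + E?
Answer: 13428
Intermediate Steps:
M(E) = -2*E
S(t, z) = 4 + t² + 8*z (S(t, z) = 4 + (t*t + (-2*(-4))*z) = 4 + (t² + 8*z) = 4 + t² + 8*z)
S(19, 1)*(-18 + 12)² = (4 + 19² + 8*1)*(-18 + 12)² = (4 + 361 + 8)*(-6)² = 373*36 = 13428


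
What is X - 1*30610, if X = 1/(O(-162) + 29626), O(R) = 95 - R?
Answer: -914718629/29883 ≈ -30610.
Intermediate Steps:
X = 1/29883 (X = 1/((95 - 1*(-162)) + 29626) = 1/((95 + 162) + 29626) = 1/(257 + 29626) = 1/29883 ≈ 3.3464e-5)
X - 1*30610 = 1/29883 - 1*30610 = 1/29883 - 30610 = -914718629/29883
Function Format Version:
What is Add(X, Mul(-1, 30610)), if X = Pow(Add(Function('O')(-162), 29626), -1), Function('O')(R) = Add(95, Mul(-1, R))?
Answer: Rational(-914718629, 29883) ≈ -30610.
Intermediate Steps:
X = Rational(1, 29883) (X = Pow(Add(Add(95, Mul(-1, -162)), 29626), -1) = Pow(Add(Add(95, 162), 29626), -1) = Pow(Add(257, 29626), -1) = Pow(29883, -1) = Rational(1, 29883) ≈ 3.3464e-5)
Add(X, Mul(-1, 30610)) = Add(Rational(1, 29883), Mul(-1, 30610)) = Add(Rational(1, 29883), -30610) = Rational(-914718629, 29883)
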